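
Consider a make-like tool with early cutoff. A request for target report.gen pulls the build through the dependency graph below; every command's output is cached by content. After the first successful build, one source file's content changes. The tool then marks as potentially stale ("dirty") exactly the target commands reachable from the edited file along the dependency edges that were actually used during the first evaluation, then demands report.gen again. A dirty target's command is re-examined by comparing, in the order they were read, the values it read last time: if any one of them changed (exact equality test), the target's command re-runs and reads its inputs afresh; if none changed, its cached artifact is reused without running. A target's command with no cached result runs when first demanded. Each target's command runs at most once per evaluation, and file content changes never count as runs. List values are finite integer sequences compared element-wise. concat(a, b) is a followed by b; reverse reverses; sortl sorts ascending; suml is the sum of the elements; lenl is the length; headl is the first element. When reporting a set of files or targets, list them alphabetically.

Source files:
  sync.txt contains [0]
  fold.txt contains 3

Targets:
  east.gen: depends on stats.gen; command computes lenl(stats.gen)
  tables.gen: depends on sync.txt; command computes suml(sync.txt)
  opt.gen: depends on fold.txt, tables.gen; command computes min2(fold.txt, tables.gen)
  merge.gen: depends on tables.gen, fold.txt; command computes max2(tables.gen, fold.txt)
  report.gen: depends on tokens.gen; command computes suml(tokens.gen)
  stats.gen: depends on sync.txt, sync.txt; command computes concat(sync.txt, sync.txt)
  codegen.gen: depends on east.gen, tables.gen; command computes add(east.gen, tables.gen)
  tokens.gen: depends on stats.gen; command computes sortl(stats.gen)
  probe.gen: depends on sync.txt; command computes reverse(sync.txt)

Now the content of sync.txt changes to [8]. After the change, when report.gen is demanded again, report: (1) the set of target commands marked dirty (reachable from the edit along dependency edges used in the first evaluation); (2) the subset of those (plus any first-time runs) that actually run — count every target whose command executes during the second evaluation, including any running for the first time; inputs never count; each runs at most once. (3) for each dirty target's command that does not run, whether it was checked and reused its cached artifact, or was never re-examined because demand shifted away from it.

The edit dirties: report.gen, stats.gen, tokens.gen.
3 target commands run: report.gen, stats.gen, tokens.gen.
No dirty target's command escaped a run.

First demand of the output computes:
  stats.gen = concat([0], [0]) = [0, 0]
  tokens.gen = sortl([0, 0]) = [0, 0]
  report.gen = suml([0, 0]) = 0

After the edit, cleaning proceeds:
  stats.gen: a read changed (sync.txt [0]->[8]; sync.txt [0]->[8]) — executes, giving [8, 8].
  tokens.gen: a read changed (stats.gen [0, 0]->[8, 8]) — executes, giving [8, 8].
  report.gen: a read changed (tokens.gen [0, 0]->[8, 8]) — executes, giving 16.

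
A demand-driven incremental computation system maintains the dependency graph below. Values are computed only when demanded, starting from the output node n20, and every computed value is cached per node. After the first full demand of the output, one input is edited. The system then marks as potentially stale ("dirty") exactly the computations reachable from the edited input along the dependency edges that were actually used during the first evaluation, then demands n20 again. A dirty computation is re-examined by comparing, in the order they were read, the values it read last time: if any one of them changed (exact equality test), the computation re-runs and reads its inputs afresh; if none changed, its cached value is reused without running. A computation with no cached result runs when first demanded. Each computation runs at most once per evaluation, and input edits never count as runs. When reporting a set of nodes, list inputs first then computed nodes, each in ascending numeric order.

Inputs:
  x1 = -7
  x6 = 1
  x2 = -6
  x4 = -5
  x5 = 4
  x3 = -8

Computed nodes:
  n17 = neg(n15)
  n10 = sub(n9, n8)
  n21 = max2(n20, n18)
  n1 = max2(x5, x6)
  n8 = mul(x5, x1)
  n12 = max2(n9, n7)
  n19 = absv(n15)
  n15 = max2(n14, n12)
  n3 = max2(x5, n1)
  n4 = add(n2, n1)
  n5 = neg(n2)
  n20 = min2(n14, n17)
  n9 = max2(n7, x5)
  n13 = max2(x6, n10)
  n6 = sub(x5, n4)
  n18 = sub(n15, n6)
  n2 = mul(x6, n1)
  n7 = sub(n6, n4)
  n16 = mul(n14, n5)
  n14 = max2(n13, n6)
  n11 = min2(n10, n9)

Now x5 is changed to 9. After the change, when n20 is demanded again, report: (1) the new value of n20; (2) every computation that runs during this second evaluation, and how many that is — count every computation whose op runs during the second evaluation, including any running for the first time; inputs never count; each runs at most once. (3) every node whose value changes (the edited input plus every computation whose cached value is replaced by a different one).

New value of n20: -72.
Computations that run: n1, n2, n4, n6, n7, n8, n9, n10, n12, n13, n14, n15, n17, n20 — 14 in total.
Values that change: x5, n1, n2, n4, n6, n7, n8, n9, n10, n12, n13, n14, n15, n17, n20.

First evaluation (everything demanded from the output):
  n1 = max2(4, 1) = 4
  n2 = mul(1, 4) = 4
  n4 = add(4, 4) = 8
  n6 = sub(4, 8) = -4
  n7 = sub(-4, 8) = -12
  n8 = mul(4, -7) = -28
  n9 = max2(-12, 4) = 4
  n10 = sub(4, -28) = 32
  n12 = max2(4, -12) = 4
  n13 = max2(1, 32) = 32
  n14 = max2(32, -4) = 32
  n15 = max2(32, 4) = 32
  n17 = neg(32) = -32
  n20 = min2(32, -32) = -32

Propagation after the edit:
  n1: runs — x5 4->9; result 9.
  n2: runs — n1 4->9; result 9.
  n4: runs — n2 4->9; n1 4->9; result 18.
  n6: runs — x5 4->9; n4 8->18; result -9.
  n7: runs — n6 -4->-9; n4 8->18; result -27.
  n8: runs — x5 4->9; result -63.
  n9: runs — n7 -12->-27; x5 4->9; result 9.
  n10: runs — n9 4->9; n8 -28->-63; result 72.
  n12: runs — n9 4->9; n7 -12->-27; result 9.
  n13: runs — n10 32->72; result 72.
  n14: runs — n13 32->72; n6 -4->-9; result 72.
  n15: runs — n14 32->72; n12 4->9; result 72.
  n17: runs — n15 32->72; result -72.
  n20: runs — n14 32->72; n17 -32->-72; result -72.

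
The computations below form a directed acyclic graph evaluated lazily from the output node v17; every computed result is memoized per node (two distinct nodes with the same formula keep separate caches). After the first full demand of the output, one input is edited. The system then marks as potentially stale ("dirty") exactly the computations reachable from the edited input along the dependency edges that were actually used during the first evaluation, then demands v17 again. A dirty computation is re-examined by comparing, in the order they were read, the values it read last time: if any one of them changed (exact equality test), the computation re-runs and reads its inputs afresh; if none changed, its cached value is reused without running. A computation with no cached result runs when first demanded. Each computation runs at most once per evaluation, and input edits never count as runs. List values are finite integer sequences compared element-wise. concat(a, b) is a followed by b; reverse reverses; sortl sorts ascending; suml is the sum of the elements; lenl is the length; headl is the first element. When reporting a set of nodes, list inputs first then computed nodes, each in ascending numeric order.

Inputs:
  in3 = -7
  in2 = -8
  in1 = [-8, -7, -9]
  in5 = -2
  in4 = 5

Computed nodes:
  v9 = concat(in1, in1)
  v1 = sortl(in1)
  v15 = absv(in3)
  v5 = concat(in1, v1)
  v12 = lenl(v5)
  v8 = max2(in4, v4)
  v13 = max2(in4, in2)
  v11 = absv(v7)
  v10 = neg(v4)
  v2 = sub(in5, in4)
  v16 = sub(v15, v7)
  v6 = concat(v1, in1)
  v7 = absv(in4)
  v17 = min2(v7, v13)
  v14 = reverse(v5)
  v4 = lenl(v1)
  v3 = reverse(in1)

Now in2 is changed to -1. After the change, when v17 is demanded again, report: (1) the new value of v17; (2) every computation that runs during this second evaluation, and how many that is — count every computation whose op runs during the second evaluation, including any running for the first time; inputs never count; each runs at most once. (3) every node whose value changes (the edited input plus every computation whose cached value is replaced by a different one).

First demand of the output computes:
  v7 = absv(5) = 5
  v13 = max2(5, -8) = 5
  v17 = min2(5, 5) = 5

After the edit, cleaning proceeds:
  v13: a read changed (in2 -8->-1) — executes, giving 5 — identical to its old value.
  v17: dirty, but its reads are unchanged (v7 unchanged, v13 unchanged); cached 5 stands.

Note the absorption at v13: it re-runs yet its value is the same, leaving the output's value untouched.

Demanding v17 again yields 5.
1 computations run: v13.
The nodes whose values change: in2.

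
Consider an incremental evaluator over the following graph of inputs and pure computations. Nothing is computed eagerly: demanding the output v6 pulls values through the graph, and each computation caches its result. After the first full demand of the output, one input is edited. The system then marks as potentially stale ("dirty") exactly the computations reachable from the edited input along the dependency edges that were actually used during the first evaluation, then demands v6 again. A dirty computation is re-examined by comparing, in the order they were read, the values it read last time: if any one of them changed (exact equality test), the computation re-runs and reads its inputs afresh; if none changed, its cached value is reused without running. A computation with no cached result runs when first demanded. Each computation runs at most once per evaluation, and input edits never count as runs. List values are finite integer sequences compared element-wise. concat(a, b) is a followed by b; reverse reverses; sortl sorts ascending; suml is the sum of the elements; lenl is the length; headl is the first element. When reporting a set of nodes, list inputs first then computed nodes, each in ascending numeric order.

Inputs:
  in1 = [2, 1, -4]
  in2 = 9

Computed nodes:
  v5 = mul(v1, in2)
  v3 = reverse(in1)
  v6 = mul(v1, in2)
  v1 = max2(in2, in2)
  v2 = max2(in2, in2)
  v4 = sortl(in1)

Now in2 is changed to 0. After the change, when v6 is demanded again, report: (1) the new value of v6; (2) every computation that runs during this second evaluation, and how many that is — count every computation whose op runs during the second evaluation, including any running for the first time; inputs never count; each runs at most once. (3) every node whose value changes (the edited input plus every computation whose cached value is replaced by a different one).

v6 now evaluates to 0.
Run set: v1, v6 (2 run).
Changed values: in2, v1, v6.

Initial pass — values computed on the first demand:
  v1 = max2(9, 9) = 9
  v6 = mul(9, 9) = 81

Second demand — change propagation:
  v1: re-runs because in2 9->0; in2 9->0; new result 0.
  v6: re-runs because v1 9->0; in2 9->0; new result 0.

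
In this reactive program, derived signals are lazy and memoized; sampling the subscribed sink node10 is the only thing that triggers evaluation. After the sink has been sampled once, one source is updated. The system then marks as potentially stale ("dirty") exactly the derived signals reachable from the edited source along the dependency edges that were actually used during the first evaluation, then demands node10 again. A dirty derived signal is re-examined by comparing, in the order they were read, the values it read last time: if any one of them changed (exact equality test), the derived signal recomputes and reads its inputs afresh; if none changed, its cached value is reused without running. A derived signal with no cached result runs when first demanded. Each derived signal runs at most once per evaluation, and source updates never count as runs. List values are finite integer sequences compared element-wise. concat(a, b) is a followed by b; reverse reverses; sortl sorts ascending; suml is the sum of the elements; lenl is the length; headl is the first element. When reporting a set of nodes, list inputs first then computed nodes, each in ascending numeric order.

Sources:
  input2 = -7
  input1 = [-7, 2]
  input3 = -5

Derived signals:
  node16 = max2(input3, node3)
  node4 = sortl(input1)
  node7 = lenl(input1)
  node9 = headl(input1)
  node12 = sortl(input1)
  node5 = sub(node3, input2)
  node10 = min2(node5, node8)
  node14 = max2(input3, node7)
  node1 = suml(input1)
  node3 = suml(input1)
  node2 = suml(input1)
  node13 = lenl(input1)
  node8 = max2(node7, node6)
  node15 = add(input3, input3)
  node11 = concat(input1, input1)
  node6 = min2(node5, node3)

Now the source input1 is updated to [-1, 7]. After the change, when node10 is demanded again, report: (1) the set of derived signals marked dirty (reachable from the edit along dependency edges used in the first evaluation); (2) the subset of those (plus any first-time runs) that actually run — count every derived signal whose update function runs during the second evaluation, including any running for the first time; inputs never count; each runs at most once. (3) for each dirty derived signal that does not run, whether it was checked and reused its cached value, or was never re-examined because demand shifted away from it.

First demand of the output computes:
  node3 = suml([-7, 2]) = -5
  node5 = sub(-5, -7) = 2
  node6 = min2(2, -5) = -5
  node7 = lenl([-7, 2]) = 2
  node8 = max2(2, -5) = 2
  node10 = min2(2, 2) = 2

After the edit, cleaning proceeds:
  node3: a read changed (input1 [-7, 2]->[-1, 7]) — executes, giving 6.
  node5: a read changed (node3 -5->6) — executes, giving 13.
  node6: a read changed (node5 2->13; node3 -5->6) — executes, giving 6.
  node7: a read changed (input1 [-7, 2]->[-1, 7]) — executes, giving 2 — identical to its old value.
  node8: a read changed (node6 -5->6) — executes, giving 6.
  node10: a read changed (node5 2->13; node8 2->6) — executes, giving 6.

The edit dirties: node3, node5, node6, node7, node8, node10.
6 derived signals run: node3, node5, node6, node7, node8, node10.
No dirty derived signal escaped a run.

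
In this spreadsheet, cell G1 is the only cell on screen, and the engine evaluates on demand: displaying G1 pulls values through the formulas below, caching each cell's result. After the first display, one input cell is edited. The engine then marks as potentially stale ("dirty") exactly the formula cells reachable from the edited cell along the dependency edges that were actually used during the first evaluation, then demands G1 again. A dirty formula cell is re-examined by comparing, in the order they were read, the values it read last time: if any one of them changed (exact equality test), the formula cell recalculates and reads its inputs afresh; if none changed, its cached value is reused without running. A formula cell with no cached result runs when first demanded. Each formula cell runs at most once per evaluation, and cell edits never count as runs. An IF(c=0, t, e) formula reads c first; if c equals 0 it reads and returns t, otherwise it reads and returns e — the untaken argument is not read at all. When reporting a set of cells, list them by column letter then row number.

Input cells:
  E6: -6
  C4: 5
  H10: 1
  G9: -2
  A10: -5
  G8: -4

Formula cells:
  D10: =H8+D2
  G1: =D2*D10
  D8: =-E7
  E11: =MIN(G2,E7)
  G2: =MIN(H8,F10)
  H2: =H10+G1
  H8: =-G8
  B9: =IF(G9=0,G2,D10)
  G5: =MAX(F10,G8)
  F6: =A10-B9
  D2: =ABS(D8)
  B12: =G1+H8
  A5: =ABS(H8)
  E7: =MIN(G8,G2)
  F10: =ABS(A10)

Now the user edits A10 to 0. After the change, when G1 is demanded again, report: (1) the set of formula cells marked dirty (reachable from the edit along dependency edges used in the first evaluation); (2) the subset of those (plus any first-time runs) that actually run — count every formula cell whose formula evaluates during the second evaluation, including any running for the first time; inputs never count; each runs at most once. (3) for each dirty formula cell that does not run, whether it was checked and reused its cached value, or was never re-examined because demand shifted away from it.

Dirty set: D2, D8, D10, E7, F10, G1, G2.
Run set: E7, F10, G2 (3 run).
Re-examined without running (cache reused): D2, D8, D10, G1.
The important point: E7 recomputes to an identical value, and the output ends up unchanged.

Initial pass — values computed on the first demand:
  F10 = ABS(-5) = 5
  H8 = -(-4) = 4
  G2 = MIN(4, 5) = 4
  E7 = MIN(-4, 4) = -4
  D8 = -(-4) = 4
  D2 = ABS(4) = 4
  D10 = 4 + 4 = 8
  G1 = 4 * 8 = 32

Second demand — change propagation:
  F10: re-runs because A10 -5->0; new result 0.
  G2: re-runs because F10 5->0; new result 0.
  E7: re-runs because G2 4->0; new result -4 (unchanged).
  D8: re-examined; everything it read last time is the same (E7 unchanged) — cache 4 kept, no run.
  D2: re-examined; everything it read last time is the same (D8 unchanged) — cache 4 kept, no run.
  D10: re-examined; everything it read last time is the same (H8 unchanged, D2 unchanged) — cache 8 kept, no run.
  G1: re-examined; everything it read last time is the same (D2 unchanged, D10 unchanged) — cache 32 kept, no run.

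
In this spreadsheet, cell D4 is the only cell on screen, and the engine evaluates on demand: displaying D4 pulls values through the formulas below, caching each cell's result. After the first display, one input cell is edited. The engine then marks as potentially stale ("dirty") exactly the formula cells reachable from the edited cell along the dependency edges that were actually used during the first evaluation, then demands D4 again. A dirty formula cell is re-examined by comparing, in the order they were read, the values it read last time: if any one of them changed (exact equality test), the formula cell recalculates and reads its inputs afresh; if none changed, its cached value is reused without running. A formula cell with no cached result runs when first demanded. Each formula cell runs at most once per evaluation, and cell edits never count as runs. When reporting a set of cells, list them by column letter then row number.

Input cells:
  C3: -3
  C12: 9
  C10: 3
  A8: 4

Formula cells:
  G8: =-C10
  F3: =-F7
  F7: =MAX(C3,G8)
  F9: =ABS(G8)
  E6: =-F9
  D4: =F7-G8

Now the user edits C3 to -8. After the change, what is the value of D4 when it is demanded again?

D4 now evaluates to 0.
The important point: F7 recomputes to an identical value, and the output ends up unchanged.

Initial pass — values computed on the first demand:
  G8 = -(3) = -3
  F7 = MAX(-3, -3) = -3
  D4 = -3 - -3 = 0

Second demand — change propagation:
  F7: re-runs because C3 -3->-8; new result -3 (unchanged).
  D4: re-examined; everything it read last time is the same (F7 unchanged, G8 unchanged) — cache 0 kept, no run.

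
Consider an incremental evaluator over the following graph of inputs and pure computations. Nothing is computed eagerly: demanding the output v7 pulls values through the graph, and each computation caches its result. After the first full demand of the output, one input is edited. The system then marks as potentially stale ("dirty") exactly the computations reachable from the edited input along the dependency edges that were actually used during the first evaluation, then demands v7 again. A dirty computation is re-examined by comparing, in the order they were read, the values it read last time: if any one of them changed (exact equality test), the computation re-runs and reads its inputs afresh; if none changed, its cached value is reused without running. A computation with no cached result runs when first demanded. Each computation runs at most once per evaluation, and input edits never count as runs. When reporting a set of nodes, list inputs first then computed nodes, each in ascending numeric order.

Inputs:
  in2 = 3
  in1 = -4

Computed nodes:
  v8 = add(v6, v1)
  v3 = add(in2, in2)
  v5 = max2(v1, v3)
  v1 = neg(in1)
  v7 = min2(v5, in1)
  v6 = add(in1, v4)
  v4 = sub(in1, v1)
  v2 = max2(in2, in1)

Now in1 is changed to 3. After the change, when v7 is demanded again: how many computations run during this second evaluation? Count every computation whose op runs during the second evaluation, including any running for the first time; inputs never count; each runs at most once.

Run set: v1, v5, v7 (3 run).

Initial pass — values computed on the first demand:
  v1 = neg(-4) = 4
  v3 = add(3, 3) = 6
  v5 = max2(4, 6) = 6
  v7 = min2(6, -4) = -4

Second demand — change propagation:
  v1: re-runs because in1 -4->3; new result -3.
  v5: re-runs because v1 4->-3; new result 6 (unchanged).
  v7: re-runs because in1 -4->3; new result 3.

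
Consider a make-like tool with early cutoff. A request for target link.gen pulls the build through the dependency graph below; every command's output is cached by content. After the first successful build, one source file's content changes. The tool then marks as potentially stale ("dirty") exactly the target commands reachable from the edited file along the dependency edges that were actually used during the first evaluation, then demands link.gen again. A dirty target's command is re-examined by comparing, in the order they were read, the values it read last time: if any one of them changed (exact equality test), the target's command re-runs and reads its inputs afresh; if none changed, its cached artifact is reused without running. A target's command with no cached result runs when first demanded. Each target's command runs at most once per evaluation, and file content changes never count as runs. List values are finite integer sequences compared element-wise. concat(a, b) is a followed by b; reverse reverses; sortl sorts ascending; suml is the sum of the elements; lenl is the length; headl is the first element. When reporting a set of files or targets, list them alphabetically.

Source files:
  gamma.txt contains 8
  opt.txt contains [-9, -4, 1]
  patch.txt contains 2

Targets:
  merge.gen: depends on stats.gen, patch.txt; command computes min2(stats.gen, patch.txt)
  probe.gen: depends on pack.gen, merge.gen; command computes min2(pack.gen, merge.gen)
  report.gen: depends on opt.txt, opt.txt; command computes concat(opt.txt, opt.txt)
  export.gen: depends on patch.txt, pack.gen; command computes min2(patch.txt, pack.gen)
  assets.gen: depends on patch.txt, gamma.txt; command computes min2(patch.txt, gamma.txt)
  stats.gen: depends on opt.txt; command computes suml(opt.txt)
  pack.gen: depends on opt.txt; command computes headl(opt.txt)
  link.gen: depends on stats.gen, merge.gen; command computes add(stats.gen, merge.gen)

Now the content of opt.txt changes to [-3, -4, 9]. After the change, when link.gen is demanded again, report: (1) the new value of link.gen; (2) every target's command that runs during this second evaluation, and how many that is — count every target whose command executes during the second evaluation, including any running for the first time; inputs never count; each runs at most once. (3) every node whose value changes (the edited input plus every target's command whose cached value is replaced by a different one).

Demanding link.gen again yields 4.
3 target commands run: link.gen, merge.gen, stats.gen.
The nodes whose values change: link.gen, merge.gen, opt.txt, stats.gen.

First demand of the output computes:
  stats.gen = suml([-9, -4, 1]) = -12
  merge.gen = min2(-12, 2) = -12
  link.gen = add(-12, -12) = -24

After the edit, cleaning proceeds:
  stats.gen: a read changed (opt.txt [-9, -4, 1]->[-3, -4, 9]) — executes, giving 2.
  merge.gen: a read changed (stats.gen -12->2) — executes, giving 2.
  link.gen: a read changed (stats.gen -12->2; merge.gen -12->2) — executes, giving 4.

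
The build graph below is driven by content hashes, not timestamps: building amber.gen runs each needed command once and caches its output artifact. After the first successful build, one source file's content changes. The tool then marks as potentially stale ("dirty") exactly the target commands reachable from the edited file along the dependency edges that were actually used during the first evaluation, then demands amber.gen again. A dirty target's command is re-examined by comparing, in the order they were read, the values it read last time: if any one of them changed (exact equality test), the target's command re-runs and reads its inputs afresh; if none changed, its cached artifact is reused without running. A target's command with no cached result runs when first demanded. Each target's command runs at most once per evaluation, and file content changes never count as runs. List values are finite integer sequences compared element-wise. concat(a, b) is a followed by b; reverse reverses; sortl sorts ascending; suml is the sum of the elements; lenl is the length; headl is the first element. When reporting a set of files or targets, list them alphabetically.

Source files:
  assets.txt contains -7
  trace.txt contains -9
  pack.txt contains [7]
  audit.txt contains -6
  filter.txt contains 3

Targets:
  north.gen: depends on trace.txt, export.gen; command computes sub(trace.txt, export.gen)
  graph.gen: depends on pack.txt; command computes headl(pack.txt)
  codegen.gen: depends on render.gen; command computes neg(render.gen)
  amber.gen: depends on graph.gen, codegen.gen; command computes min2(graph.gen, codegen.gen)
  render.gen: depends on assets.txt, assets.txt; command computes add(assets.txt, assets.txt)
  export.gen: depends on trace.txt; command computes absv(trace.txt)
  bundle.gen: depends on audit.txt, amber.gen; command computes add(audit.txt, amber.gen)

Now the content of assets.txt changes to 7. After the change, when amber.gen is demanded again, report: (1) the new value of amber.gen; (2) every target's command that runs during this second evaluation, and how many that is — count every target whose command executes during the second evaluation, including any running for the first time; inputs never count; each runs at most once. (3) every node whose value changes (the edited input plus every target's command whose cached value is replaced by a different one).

Initial pass — values computed on the first demand:
  graph.gen = headl([7]) = 7
  render.gen = add(-7, -7) = -14
  codegen.gen = neg(-14) = 14
  amber.gen = min2(7, 14) = 7

Second demand — change propagation:
  render.gen: re-runs because assets.txt -7->7; assets.txt -7->7; new result 14.
  codegen.gen: re-runs because render.gen -14->14; new result -14.
  amber.gen: re-runs because codegen.gen 14->-14; new result -14.

amber.gen now evaluates to -14.
Run set: amber.gen, codegen.gen, render.gen (3 run).
Changed values: amber.gen, assets.txt, codegen.gen, render.gen.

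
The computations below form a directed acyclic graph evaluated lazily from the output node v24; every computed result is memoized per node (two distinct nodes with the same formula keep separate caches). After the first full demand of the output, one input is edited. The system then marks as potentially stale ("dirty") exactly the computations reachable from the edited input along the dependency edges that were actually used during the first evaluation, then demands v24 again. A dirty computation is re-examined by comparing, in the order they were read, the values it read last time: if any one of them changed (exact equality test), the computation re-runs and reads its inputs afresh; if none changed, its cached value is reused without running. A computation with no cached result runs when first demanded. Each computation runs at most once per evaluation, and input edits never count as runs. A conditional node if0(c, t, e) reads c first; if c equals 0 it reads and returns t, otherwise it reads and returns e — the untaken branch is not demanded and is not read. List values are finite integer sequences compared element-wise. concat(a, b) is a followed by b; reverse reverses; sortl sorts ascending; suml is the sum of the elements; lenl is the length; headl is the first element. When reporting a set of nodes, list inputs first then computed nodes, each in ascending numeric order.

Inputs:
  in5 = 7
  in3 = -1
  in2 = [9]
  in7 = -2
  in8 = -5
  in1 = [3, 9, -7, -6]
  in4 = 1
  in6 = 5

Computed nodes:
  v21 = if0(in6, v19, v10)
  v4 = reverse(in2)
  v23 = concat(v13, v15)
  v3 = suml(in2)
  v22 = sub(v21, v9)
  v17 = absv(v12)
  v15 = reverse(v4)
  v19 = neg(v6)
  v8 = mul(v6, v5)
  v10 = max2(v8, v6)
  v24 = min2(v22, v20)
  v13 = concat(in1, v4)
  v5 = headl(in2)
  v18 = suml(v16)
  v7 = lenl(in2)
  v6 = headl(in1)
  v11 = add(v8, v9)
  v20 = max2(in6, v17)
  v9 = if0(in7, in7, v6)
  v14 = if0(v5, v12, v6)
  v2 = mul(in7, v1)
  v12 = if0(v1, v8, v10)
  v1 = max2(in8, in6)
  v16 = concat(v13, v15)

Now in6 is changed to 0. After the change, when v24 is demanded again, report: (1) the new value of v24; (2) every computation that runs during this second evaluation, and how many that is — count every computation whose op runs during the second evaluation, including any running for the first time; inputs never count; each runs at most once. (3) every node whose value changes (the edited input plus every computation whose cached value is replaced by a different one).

First demand of the output computes:
  v1 = max2(-5, 5) = 5
  v5 = headl([9]) = 9
  v6 = headl([3, 9, -7, -6]) = 3
  v8 = mul(3, 9) = 27
  v9 = if0(in7=-2 -> else branch v6) = 3
  v10 = max2(27, 3) = 27
  v12 = if0(v1=5 -> else branch v10) = 27
  v17 = absv(27) = 27
  v20 = max2(5, 27) = 27
  v21 = if0(in6=5 -> else branch v10) = 27
  v22 = sub(27, 3) = 24
  v24 = min2(24, 27) = 24

After the edit, cleaning proceeds:
  v1: a read changed (in6 5->0) — executes, giving 0.
  v12: a read changed (v1 5->0) — executes, giving 27 — identical to its old value.
  v17: dirty, but its reads are unchanged (v12 unchanged); cached 27 stands.
  v19: had never run; runs now, result -3.
  v20: a read changed (in6 5->0) — executes, giving 27 — identical to its old value.
  v21: a read changed (in6 5->0) — executes, giving -3.
  v22: a read changed (v21 27->-3) — executes, giving -6.
  v24: a read changed (v22 24->-6) — executes, giving -6.

Note the branch switch — v19 had no cache and runs now for the first time.

Demanding v24 again yields -6.
7 computations run: v1, v12, v19, v20, v21, v22, v24.
The nodes whose values change: in6, v1, v21, v22, v24.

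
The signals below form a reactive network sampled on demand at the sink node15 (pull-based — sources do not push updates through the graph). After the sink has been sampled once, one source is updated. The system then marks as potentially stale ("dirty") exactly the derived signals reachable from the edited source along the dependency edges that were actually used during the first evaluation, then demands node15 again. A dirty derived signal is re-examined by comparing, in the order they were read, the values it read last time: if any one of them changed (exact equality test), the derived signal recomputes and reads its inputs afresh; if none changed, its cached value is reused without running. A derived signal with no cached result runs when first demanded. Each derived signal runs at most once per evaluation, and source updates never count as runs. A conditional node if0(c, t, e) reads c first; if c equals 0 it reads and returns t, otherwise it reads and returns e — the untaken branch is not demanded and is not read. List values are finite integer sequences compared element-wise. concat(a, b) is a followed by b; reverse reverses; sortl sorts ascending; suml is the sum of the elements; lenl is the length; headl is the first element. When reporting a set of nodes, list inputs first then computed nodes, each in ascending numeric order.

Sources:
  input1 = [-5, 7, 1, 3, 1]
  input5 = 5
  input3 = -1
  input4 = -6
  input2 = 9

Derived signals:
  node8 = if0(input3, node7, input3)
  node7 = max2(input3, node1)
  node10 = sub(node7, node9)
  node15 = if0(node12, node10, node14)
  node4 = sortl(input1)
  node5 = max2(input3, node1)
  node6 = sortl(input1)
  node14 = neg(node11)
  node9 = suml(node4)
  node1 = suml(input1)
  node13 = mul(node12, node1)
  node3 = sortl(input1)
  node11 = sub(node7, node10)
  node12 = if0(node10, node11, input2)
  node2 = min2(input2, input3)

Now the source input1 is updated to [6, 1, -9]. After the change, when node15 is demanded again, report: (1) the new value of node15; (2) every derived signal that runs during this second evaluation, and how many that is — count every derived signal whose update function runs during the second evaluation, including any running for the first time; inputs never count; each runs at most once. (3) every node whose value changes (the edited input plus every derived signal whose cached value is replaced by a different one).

Initial pass — values computed on the first demand:
  node1 = suml([-5, 7, 1, 3, 1]) = 7
  node4 = sortl([-5, 7, 1, 3, 1]) = [-5, 1, 1, 3, 7]
  node7 = max2(-1, 7) = 7
  node9 = suml([-5, 1, 1, 3, 7]) = 7
  node10 = sub(7, 7) = 0
  node11 = sub(7, 0) = 7
  node12 = if0(node10=0 -> then branch node11) = 7
  node14 = neg(7) = -7
  node15 = if0(node12=7 -> else branch node14) = -7

Second demand — change propagation:
  node1: re-runs because input1 [-5, 7, 1, 3, 1]->[6, 1, -9]; new result -2.
  node4: re-runs because input1 [-5, 7, 1, 3, 1]->[6, 1, -9]; new result [-9, 1, 6].
  node7: re-runs because node1 7->-2; new result -1.
  node9: re-runs because node4 [-5, 1, 1, 3, 7]->[-9, 1, 6]; new result -2.
  node10: re-runs because node7 7->-1; node9 7->-2; new result 1.
  node11: re-runs because node7 7->-1; node10 0->1; new result -2.
  node12: re-runs because node10 0->1; node11 7->-2; new result 9.
  node14: re-runs because node11 7->-2; new result 2.
  node15: re-runs because node12 7->9; node14 -7->2; new result 2.

node15 now evaluates to 2.
Run set: node1, node4, node7, node9, node10, node11, node12, node14, node15 (9 run).
Changed values: input1, node1, node4, node7, node9, node10, node11, node12, node14, node15.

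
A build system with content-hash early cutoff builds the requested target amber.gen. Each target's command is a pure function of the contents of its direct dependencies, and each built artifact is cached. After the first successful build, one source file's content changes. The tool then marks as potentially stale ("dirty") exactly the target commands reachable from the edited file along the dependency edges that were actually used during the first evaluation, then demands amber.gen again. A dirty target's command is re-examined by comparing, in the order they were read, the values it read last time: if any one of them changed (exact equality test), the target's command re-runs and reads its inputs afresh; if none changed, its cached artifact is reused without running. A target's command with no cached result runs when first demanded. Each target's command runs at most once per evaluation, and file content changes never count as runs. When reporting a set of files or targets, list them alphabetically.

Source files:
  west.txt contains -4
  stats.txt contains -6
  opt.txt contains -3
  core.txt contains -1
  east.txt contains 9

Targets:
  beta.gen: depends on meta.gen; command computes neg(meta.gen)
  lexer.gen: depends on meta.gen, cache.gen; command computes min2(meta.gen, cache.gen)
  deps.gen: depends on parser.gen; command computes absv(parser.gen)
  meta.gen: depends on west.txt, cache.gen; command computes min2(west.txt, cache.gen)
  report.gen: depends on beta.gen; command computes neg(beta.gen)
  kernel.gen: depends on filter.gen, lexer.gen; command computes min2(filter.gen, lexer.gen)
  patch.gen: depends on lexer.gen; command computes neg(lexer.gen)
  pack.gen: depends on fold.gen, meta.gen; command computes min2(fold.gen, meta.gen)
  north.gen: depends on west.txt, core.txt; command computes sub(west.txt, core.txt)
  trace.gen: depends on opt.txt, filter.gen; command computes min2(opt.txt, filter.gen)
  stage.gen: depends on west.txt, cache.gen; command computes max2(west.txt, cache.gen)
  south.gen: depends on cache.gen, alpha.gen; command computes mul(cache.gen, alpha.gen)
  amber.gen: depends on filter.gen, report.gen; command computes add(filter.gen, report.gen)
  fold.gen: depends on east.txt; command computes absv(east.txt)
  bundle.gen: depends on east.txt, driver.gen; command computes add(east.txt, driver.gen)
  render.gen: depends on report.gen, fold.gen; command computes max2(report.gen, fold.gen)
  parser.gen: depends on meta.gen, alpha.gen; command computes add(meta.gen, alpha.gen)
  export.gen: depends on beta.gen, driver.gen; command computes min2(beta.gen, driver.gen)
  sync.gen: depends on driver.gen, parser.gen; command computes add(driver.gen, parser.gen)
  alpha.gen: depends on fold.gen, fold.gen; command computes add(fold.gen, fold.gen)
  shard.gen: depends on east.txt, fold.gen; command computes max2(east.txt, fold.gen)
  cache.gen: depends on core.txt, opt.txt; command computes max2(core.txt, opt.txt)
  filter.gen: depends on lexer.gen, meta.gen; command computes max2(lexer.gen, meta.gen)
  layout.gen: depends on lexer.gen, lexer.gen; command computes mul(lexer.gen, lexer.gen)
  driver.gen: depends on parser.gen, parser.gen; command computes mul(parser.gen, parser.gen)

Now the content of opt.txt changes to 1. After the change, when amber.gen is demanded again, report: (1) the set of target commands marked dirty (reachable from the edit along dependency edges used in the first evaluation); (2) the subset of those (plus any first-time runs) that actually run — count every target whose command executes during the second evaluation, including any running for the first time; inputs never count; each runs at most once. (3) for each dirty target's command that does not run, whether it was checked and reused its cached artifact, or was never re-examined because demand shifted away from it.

First evaluation (everything demanded from the output):
  cache.gen = max2(-1, -3) = -1
  meta.gen = min2(-4, -1) = -4
  beta.gen = neg(-4) = 4
  lexer.gen = min2(-4, -1) = -4
  filter.gen = max2(-4, -4) = -4
  report.gen = neg(4) = -4
  amber.gen = add(-4, -4) = -8

Propagation after the edit:
  cache.gen: runs — opt.txt -3->1; result 1.
  meta.gen: runs — cache.gen -1->1; result -4 (same value as before).
  beta.gen: checked — values it read are unchanged (meta.gen unchanged); reused cached 4 without running.
  lexer.gen: runs — cache.gen -1->1; result -4 (same value as before).
  filter.gen: checked — values it read are unchanged (lexer.gen unchanged, meta.gen unchanged); reused cached -4 without running.
  report.gen: checked — values it read are unchanged (beta.gen unchanged); reused cached -4 without running.
  amber.gen: checked — values it read are unchanged (filter.gen unchanged, report.gen unchanged); reused cached -8 without running.

Key observation: the cutoff stops propagation at filter.gen — its inputs' values are unchanged, so it reuses its cache.

Marked dirty: amber.gen, beta.gen, cache.gen, filter.gen, lexer.gen, meta.gen, report.gen.
Target commands that run: cache.gen, lexer.gen, meta.gen — 3 in total.
Checked but reused from cache: amber.gen, beta.gen, filter.gen, report.gen.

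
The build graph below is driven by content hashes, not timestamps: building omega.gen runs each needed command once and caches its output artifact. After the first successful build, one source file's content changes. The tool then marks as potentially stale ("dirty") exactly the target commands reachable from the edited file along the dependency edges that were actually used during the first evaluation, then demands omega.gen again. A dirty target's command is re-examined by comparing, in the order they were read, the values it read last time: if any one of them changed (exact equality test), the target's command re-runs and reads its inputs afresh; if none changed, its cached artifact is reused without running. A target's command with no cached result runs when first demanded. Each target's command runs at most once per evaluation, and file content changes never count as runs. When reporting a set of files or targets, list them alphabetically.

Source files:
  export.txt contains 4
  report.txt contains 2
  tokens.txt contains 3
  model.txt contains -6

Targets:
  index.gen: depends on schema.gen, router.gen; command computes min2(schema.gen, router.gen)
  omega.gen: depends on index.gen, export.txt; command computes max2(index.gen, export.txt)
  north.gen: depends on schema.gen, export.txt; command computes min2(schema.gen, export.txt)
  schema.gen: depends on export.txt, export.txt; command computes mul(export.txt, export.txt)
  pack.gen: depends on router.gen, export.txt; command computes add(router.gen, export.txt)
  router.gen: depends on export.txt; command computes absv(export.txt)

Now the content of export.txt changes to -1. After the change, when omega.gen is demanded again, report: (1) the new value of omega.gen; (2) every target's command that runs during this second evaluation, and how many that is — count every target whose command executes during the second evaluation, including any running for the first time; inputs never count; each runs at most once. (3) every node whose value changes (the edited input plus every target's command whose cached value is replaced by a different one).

omega.gen now evaluates to 1.
Run set: index.gen, omega.gen, router.gen, schema.gen (4 run).
Changed values: export.txt, index.gen, omega.gen, router.gen, schema.gen.

Initial pass — values computed on the first demand:
  router.gen = absv(4) = 4
  schema.gen = mul(4, 4) = 16
  index.gen = min2(16, 4) = 4
  omega.gen = max2(4, 4) = 4

Second demand — change propagation:
  router.gen: re-runs because export.txt 4->-1; new result 1.
  schema.gen: re-runs because export.txt 4->-1; export.txt 4->-1; new result 1.
  index.gen: re-runs because schema.gen 16->1; router.gen 4->1; new result 1.
  omega.gen: re-runs because index.gen 4->1; export.txt 4->-1; new result 1.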